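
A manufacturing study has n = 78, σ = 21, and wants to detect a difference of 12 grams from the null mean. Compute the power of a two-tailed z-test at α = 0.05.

SE = σ/√n = 21/√78 = 2.378. Non-centrality λ = d/SE = 12/2.378 = 5.047. Power ≈ Φ(λ - z_{α/2}) = Φ(5.047 - 1.96) = Φ(3.087) = 0.999.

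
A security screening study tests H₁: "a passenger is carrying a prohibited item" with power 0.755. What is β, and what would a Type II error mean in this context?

β = 1 - power = 1 - 0.755 = 0.245. A Type II error is failing to reject H₀ when H₀ is false (false negative) — here, failing to conclude that a passenger is carrying a prohibited item when in fact it is true. Consequence: letting a prohibited item through — security breach.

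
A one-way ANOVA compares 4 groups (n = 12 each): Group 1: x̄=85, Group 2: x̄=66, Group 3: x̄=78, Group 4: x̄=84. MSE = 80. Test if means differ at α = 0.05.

Grand mean = 78.25. SS_between = 2745.0, MS_between = 915.0. F = 11.438, F_crit ≈ 2.816. Reject H₀.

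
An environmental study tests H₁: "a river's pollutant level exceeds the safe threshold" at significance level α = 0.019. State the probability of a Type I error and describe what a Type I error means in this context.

P(Type I error) = α = 0.019. A Type I error is rejecting H₀ when H₀ is actually true (false positive) — here, concluding that a river's pollutant level exceeds the safe threshold when in fact this is not the case. Consequence: shutting down a compliant factory unnecessarily.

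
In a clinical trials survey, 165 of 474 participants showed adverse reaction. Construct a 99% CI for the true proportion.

p̂ = 0.348. CI = p̂ ± z*√(p̂(1-p̂)/n) = (0.292, 0.404)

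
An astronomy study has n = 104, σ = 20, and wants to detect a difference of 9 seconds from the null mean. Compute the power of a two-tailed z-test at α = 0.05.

SE = σ/√n = 20/√104 = 1.961. Non-centrality λ = d/SE = 9/1.961 = 4.589. Power ≈ Φ(λ - z_{α/2}) = Φ(4.589 - 1.96) = Φ(2.629) = 0.996.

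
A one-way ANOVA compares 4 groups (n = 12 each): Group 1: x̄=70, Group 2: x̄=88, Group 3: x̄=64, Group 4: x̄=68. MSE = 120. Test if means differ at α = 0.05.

Grand mean = 72.5. SS_between = 4068.0, MS_between = 1356.0. F = 11.3, F_crit ≈ 2.816. Reject H₀.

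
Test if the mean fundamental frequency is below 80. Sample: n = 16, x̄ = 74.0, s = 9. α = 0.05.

t = (74.0 - 80)/(9/√16) = -2.667, df = 15. Critical t = -1.753. Reject H₀.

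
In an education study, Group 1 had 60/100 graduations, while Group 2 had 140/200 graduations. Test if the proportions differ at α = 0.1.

p̂₁ = 0.6, p̂₂ = 0.7, pooled p̂ = 0.667. z = -1.732. Critical: ±1.645. Reject H₀.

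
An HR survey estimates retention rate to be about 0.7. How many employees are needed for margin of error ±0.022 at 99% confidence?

n = z²p(1-p)/E² = 2.576²×0.7×0.3/0.022² = 2879.2 → n = 2880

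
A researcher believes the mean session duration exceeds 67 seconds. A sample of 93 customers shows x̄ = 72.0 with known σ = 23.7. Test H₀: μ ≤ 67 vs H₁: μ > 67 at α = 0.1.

z = 2.035. Critical value: 1.28. Reject H₀.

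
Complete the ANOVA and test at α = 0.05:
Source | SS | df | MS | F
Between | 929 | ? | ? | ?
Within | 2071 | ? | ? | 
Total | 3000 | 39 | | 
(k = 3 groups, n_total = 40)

df_between = 2, df_within = 37. MS_between = 464.5, MS_within = 55.97. F = 8.299, F_crit ≈ 3.252. Reject H₀.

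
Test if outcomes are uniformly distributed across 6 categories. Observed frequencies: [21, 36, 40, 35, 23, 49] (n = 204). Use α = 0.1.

Expected = 34 each. χ² = Σ(O-E)²/E = 16.353. df = 5, critical value = 9.236. Reject H₀.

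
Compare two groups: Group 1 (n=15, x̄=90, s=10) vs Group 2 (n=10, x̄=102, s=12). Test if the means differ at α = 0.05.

Pooled sp = 10.83. t = -2.715, df = 23. Critical t = ±2.069. Reject H₀.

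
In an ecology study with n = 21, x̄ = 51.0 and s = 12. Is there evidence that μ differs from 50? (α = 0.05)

t = (x̄ - μ₀)/(s/√n) = (51.0 - 50)/(12/√21) = 0.382. df = 20, critical t = ±2.086. Fail to reject H₀.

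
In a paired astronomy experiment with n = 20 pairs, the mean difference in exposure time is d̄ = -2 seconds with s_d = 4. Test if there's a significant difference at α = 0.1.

t = d̄/(s_d/√n) = -2/(4/√20) = -2.236. df = 19, critical t = ±1.729. Reject H₀.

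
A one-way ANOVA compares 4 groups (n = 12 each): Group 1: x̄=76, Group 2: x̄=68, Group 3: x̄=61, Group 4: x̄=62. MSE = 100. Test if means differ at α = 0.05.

Grand mean = 66.75. SS_between = 1713.0, MS_between = 571.0. F = 5.71, F_crit ≈ 2.816. Reject H₀.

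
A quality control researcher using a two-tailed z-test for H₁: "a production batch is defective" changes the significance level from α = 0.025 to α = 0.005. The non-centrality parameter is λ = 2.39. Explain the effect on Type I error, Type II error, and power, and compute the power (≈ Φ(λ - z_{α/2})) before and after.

Decreasing α from 0.025 to 0.005:
• Type I error rate decreases (α is the Type I rate by definition).
• Critical value moves from z_{α/2} = 2.241 to 2.807, so power = Φ(λ - z_{α/2}) goes from Φ(2.39 - 2.241) = 0.559 to Φ(2.39 - 2.807) = 0.338.
• Type II error rate β = 1 - power therefore increases (0.441 → 0.662).
Appropriate when false positives are costly — here, scrapping a good batch — wasted material and cost for no reason.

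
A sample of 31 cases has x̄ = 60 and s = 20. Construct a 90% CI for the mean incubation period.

CI = x̄ ± t*(s/√n) = 60 ± 1.697(20/√31) = (53.9, 66.1)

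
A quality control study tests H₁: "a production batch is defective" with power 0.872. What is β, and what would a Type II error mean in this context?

β = 1 - power = 1 - 0.872 = 0.128. A Type II error is failing to reject H₀ when H₀ is false (false negative) — here, failing to conclude that a production batch is defective when in fact it is true. Consequence: shipping a defective batch — faulty products reach customers.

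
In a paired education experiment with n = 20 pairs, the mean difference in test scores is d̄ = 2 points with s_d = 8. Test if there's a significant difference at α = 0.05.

t = d̄/(s_d/√n) = 2/(8/√20) = 1.118. df = 19, critical t = ±2.093. Fail to reject H₀.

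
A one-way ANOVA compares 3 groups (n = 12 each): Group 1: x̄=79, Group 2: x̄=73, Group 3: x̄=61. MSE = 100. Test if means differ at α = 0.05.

Grand mean = 71.0. SS_between = 2016.0, MS_between = 1008.0. F = 10.08, F_crit ≈ 3.285. Reject H₀.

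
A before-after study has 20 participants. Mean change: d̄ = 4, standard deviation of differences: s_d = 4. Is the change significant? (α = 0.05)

t = d̄/(s_d/√n) = 4/(4/√20) = 4.472. df = 19, critical t = ±2.093. Reject H₀.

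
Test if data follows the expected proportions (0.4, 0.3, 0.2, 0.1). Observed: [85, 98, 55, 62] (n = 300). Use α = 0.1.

Expected: [120.0, 90.0, 60.0, 30.0]. χ² = 45.469. df = 3, critical = 6.251. Reject H₀.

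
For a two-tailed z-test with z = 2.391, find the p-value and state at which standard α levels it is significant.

p = 2·P(Z > |2.391|) = 2·(1 - Φ(2.391)) ≈ 0.0168. Significant at α = 0.1; Significant at α = 0.05.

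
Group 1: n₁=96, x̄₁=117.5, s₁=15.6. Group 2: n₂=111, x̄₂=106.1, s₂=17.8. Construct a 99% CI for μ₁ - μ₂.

Difference = 11.4. SE = √(15.6²/96 + 17.8²/111) = 2.322. CI = (5.42, 17.38)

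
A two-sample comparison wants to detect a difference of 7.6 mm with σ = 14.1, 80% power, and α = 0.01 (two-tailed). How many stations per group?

n per group = 2(z_α/2 + z_β)²σ²/d² = 2×(2.576 + 0.84)²×14.1²/7.6² = 80.3 → n = 81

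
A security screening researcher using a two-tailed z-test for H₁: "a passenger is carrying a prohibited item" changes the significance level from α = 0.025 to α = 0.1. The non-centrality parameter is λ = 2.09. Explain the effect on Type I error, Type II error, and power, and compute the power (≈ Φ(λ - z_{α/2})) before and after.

Increasing α from 0.025 to 0.1:
• Type I error rate increases (α is the Type I rate by definition).
• Critical value moves from z_{α/2} = 2.241 to 1.645, so power = Φ(λ - z_{α/2}) goes from Φ(2.09 - 2.241) = 0.44 to Φ(2.09 - 1.645) = 0.672.
• Type II error rate β = 1 - power therefore decreases (0.56 → 0.328).
Appropriate when false negatives are costly — here, letting a prohibited item through — security breach.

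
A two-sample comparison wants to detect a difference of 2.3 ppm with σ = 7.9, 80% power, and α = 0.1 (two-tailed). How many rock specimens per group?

n per group = 2(z_α/2 + z_β)²σ²/d² = 2×(1.645 + 0.84)²×7.9²/2.3² = 145.7 → n = 146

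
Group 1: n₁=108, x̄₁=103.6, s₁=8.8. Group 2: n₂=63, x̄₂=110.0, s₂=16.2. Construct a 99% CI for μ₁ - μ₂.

Difference = -6.4. SE = √(8.8²/108 + 16.2²/63) = 2.21. CI = (-12.09, -0.71)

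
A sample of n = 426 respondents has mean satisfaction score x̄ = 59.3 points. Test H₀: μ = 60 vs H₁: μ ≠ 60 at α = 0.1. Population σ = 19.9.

z = (x̄ - μ₀)/(σ/√n) = (59.3 - 60)/(19.9/√426) = -0.726. Critical value: ±1.645. Since |-0.726| ≤ 1.645, Fail to reject H₀.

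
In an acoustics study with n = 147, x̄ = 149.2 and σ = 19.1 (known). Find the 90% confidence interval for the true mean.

CI = x̄ ± z*(σ/√n) = 149.2 ± 1.645(19.1/√147) = 149.2 ± 2.59 = (146.61, 151.79)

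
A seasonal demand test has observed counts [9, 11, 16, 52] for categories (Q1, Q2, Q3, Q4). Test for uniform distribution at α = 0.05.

Expected = 22 each. χ² = Σ(O-E)²/E = 55.727. df = 3, critical value = 7.815. Reject H₀.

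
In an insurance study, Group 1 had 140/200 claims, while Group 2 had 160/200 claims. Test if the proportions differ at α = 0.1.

p̂₁ = 0.7, p̂₂ = 0.8, pooled p̂ = 0.75. z = -2.309. Critical: ±1.645. Reject H₀.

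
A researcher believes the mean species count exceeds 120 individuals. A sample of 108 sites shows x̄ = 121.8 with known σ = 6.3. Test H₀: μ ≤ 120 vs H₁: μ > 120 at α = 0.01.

z = 2.969. Critical value: 2.33. Reject H₀.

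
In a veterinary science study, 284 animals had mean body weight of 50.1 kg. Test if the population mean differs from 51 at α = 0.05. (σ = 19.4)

z = (x̄ - μ₀)/(σ/√n) = (50.1 - 51)/(19.4/√284) = -0.782. Critical value: ±1.96. Since |-0.782| ≤ 1.96, Fail to reject H₀.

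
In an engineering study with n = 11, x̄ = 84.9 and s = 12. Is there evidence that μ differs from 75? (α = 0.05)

t = (x̄ - μ₀)/(s/√n) = (84.9 - 75)/(12/√11) = 2.736. df = 10, critical t = ±2.228. Reject H₀.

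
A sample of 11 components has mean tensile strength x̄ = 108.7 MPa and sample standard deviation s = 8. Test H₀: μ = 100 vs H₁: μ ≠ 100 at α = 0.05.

t = (x̄ - μ₀)/(s/√n) = (108.7 - 100)/(8/√11) = 3.607. df = 10, critical t = ±2.228. Reject H₀.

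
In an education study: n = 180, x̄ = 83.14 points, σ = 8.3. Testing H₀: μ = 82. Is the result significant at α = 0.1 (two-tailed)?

z = (83.14 - 82)/(8.3/√180) = 1.843. Since |z| > 1.645, significant at α = 0.1.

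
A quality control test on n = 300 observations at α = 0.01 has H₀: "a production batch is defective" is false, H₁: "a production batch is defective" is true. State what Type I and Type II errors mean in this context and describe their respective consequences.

Type I (false positive): concluding that a production batch is defective when it is not — scrapping a good batch — wasted material and cost for no reason. Type II (false negative): failing to conclude that a production batch is defective when it is — shipping a defective batch — faulty products reach customers. Which is costlier depends on domain priorities and is a judgement call rather than a statistical fact.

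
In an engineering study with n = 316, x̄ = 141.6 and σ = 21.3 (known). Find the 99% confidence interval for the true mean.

CI = x̄ ± z*(σ/√n) = 141.6 ± 2.576(21.3/√316) = 141.6 ± 3.09 = (138.51, 144.69)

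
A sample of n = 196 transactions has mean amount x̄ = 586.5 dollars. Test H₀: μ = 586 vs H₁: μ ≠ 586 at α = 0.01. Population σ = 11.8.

z = (x̄ - μ₀)/(σ/√n) = (586.5 - 586)/(11.8/√196) = 0.593. Critical value: ±2.576. Since |0.593| ≤ 2.576, Fail to reject H₀.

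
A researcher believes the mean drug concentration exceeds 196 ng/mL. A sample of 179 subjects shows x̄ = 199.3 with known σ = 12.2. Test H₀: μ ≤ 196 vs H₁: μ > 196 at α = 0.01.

z = 3.619. Critical value: 2.33. Reject H₀.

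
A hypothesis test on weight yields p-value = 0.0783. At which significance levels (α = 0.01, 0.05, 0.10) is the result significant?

p = 0.0783. Significant at: α = 0.1.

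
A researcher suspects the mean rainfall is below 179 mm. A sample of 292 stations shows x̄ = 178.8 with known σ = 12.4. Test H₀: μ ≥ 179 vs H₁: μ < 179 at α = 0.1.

z = -0.276. Critical value: -1.28. Fail to reject H₀.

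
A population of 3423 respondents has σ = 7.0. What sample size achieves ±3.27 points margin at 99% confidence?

Without FPC: n₀ = (2.576×7.0/3.27)² = 30.408. With FPC: n = n₀N/(n₀+N-1) = 30.1 → n = 31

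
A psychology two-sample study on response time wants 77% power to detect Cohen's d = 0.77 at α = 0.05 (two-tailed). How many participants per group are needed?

z_{α/2} = 1.96, z_β = Φ⁻¹(0.77) = 0.739. For medium effect (d = 0.77): n per group = 2(z_{α/2} + z_β)²/d² = 2(1.96 + 0.739)²/0.77² = 24.6 → 25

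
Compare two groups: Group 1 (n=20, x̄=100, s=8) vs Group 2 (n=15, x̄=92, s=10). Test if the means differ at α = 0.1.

Pooled sp = 8.9. t = 2.631, df = 33. Critical t = ±1.692. Reject H₀.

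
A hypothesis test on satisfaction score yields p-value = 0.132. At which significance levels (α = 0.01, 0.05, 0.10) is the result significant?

p = 0.132. Not significant at any of the given levels.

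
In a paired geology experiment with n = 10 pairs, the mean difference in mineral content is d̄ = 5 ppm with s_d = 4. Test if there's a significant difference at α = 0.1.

t = d̄/(s_d/√n) = 5/(4/√10) = 3.953. df = 9, critical t = ±1.833. Reject H₀.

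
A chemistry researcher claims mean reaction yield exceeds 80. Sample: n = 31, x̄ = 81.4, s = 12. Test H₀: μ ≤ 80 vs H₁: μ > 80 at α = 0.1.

t = (81.4 - 80)/(12/√31) = 0.65, df = 30. Critical t = 1.31. Fail to reject H₀.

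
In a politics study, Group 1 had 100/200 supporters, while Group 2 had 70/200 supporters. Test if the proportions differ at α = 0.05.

p̂₁ = 0.5, p̂₂ = 0.35, pooled p̂ = 0.425. z = 3.034. Critical: ±1.96. Reject H₀.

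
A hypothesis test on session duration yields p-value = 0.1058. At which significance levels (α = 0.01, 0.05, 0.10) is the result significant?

p = 0.1058. Not significant at any of the given levels.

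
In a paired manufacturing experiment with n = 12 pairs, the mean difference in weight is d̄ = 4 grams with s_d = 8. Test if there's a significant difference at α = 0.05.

t = d̄/(s_d/√n) = 4/(8/√12) = 1.732. df = 11, critical t = ±2.201. Fail to reject H₀.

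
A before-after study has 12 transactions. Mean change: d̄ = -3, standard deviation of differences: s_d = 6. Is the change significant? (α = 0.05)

t = d̄/(s_d/√n) = -3/(6/√12) = -1.732. df = 11, critical t = ±2.201. Fail to reject H₀.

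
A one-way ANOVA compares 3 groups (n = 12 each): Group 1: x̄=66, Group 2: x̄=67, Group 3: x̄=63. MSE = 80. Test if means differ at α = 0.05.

Grand mean = 65.33. SS_between = 104.0, MS_between = 52.0. F = 0.65, F_crit ≈ 3.285. Fail to reject H₀.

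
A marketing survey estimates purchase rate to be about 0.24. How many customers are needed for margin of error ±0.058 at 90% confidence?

n = z²p(1-p)/E² = 1.645²×0.24×0.76/0.058² = 146.7 → n = 147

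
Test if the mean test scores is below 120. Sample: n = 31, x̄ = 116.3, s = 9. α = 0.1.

t = (116.3 - 120)/(9/√31) = -2.289, df = 30. Critical t = -1.31. Reject H₀.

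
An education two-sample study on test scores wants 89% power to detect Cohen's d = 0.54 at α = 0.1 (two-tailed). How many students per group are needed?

z_{α/2} = 1.645, z_β = Φ⁻¹(0.89) = 1.227. For medium effect (d = 0.54): n per group = 2(z_{α/2} + z_β)²/d² = 2(1.645 + 1.227)²/0.54² = 56.6 → 57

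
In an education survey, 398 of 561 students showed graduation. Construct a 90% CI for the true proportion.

p̂ = 0.709. CI = p̂ ± z*√(p̂(1-p̂)/n) = (0.678, 0.741)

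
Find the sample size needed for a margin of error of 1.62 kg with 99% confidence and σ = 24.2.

n = (z*σ/E)² = (2.576×24.2/1.62)² = 1480.8 → n = 1481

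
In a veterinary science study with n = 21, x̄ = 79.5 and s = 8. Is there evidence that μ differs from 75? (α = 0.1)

t = (x̄ - μ₀)/(s/√n) = (79.5 - 75)/(8/√21) = 2.578. df = 20, critical t = ±1.725. Reject H₀.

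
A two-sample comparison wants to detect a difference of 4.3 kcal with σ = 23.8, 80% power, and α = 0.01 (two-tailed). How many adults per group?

n per group = 2(z_α/2 + z_β)²σ²/d² = 2×(2.576 + 0.84)²×23.8²/4.3² = 715.0 → n = 715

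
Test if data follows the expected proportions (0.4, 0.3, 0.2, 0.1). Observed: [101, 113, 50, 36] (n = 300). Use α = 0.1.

Expected: [120.0, 90.0, 60.0, 30.0]. χ² = 11.753. df = 3, critical = 6.251. Reject H₀.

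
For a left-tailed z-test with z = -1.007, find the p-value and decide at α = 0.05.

p = P(Z < -1.007) = Φ(-1.007) ≈ 0.157. Since p ≥ 0.05, fail to reject H₀ (not significant) at α = 0.05.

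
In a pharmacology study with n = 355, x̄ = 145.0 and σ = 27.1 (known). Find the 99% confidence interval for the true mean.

CI = x̄ ± z*(σ/√n) = 145.0 ± 2.576(27.1/√355) = 145.0 ± 3.71 = (141.29, 148.71)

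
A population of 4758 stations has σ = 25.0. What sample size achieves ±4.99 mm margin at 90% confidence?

Without FPC: n₀ = (1.645×25.0/4.99)² = 67.922. With FPC: n = n₀N/(n₀+N-1) = 67.0 → n = 67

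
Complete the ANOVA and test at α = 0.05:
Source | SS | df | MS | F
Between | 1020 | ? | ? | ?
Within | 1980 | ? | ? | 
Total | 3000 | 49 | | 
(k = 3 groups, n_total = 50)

df_between = 2, df_within = 47. MS_between = 510.0, MS_within = 42.13. F = 12.106, F_crit ≈ 3.195. Reject H₀.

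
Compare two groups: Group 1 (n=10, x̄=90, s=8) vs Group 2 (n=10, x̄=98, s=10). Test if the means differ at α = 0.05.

Pooled sp = 9.06. t = -1.975, df = 18. Critical t = ±2.101. Fail to reject H₀.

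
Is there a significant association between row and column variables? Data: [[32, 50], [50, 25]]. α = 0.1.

χ² = 11.996. df = 1, critical = 2.706. Reject H₀. Variables are dependent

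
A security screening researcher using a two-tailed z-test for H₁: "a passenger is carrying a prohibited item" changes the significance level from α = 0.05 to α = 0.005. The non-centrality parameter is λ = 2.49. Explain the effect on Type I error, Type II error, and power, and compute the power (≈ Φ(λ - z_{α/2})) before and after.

Decreasing α from 0.05 to 0.005:
• Type I error rate decreases (α is the Type I rate by definition).
• Critical value moves from z_{α/2} = 1.96 to 2.807, so power = Φ(λ - z_{α/2}) goes from Φ(2.49 - 1.96) = 0.702 to Φ(2.49 - 2.807) = 0.376.
• Type II error rate β = 1 - power therefore increases (0.298 → 0.624).
Appropriate when false positives are costly — here, detaining an innocent passenger — delay and inconvenience.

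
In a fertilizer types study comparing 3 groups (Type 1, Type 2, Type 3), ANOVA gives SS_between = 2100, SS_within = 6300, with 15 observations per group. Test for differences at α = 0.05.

df_between = 2, df_within = 42. F = MS_between/MS_within = 1050.0/150.0 = 7.0. F_crit ≈ 3.22. Reject H₀. At least one mean differs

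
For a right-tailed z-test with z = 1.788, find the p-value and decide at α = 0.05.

p = P(Z > 1.788) = 1 - Φ(1.788) ≈ 0.0369. Since p < 0.05, reject H₀ (significant) at α = 0.05.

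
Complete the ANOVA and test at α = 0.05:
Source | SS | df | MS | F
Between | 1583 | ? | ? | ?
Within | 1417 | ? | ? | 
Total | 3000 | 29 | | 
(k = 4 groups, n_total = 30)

df_between = 3, df_within = 26. MS_between = 527.67, MS_within = 54.5. F = 9.682, F_crit ≈ 2.975. Reject H₀.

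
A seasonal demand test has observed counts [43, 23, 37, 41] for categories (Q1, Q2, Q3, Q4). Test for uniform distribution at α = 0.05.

Expected = 36 each. χ² = Σ(O-E)²/E = 6.778. df = 3, critical value = 7.815. Fail to reject H₀.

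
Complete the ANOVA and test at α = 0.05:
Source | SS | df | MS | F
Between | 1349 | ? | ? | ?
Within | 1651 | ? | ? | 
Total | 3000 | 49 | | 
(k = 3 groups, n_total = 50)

df_between = 2, df_within = 47. MS_between = 674.5, MS_within = 35.13. F = 19.201, F_crit ≈ 3.195. Reject H₀.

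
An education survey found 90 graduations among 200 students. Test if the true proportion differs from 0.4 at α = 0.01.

p̂ = 0.45, p₀ = 0.4. z = (p̂ - p₀)/√(p₀(1-p₀)/n) = 1.443. Critical: ±2.576. Fail to reject H₀.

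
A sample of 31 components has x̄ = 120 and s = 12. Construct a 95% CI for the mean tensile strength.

CI = x̄ ± t*(s/√n) = 120 ± 2.042(12/√31) = (115.6, 124.4)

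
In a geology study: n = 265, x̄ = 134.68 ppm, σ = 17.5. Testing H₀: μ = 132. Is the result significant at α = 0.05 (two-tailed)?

z = (134.68 - 132)/(17.5/√265) = 2.493. Since |z| > 1.96, significant at α = 0.05.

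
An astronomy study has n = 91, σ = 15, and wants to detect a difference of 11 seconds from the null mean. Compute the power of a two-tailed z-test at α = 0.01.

SE = σ/√n = 15/√91 = 1.572. Non-centrality λ = d/SE = 11/1.572 = 6.996. Power ≈ Φ(λ - z_{α/2}) = Φ(6.996 - 2.576) = Φ(4.42) = 1.0.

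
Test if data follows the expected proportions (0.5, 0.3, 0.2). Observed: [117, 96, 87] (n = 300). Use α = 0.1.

Expected: [150.0, 90.0, 60.0]. χ² = 19.81. df = 2, critical = 4.605. Reject H₀.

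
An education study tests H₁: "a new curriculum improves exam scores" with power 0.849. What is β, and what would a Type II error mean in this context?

β = 1 - power = 1 - 0.849 = 0.151. A Type II error is failing to reject H₀ when H₀ is false (false negative) — here, failing to conclude that a new curriculum improves exam scores when in fact it is true. Consequence: keeping the old curriculum when the new one would have helped students.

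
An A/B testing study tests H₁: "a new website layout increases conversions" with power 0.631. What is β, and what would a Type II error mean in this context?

β = 1 - power = 1 - 0.631 = 0.369. A Type II error is failing to reject H₀ when H₀ is false (false negative) — here, failing to conclude that a new website layout increases conversions when in fact it is true. Consequence: discarding a layout that would have improved conversions — lost revenue.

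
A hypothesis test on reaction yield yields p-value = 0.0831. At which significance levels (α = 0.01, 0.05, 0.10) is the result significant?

p = 0.0831. Significant at: α = 0.1.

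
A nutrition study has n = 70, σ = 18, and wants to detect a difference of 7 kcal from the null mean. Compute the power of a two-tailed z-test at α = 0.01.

SE = σ/√n = 18/√70 = 2.151. Non-centrality λ = d/SE = 7/2.151 = 3.254. Power ≈ Φ(λ - z_{α/2}) = Φ(3.254 - 2.576) = Φ(0.678) = 0.751.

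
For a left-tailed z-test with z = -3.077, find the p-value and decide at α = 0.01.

p = P(Z < -3.077) = Φ(-3.077) ≈ 0.001. Since p < 0.01, reject H₀ (significant) at α = 0.01.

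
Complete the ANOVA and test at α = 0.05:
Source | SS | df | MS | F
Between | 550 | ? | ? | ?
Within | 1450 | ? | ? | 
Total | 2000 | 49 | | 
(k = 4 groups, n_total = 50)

df_between = 3, df_within = 46. MS_between = 183.33, MS_within = 31.52. F = 5.816, F_crit ≈ 2.807. Reject H₀.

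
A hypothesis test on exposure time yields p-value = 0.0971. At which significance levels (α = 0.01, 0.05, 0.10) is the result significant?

p = 0.0971. Significant at: α = 0.1.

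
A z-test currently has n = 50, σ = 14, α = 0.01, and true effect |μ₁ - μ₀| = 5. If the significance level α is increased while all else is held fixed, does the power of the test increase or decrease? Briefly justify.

Power increases: a larger α lowers the critical value, so more of the H₁ sampling distribution falls in the rejection region.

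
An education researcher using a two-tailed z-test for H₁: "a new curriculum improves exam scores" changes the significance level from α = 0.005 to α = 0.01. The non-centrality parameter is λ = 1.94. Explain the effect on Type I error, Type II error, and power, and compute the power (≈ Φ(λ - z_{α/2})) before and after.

Increasing α from 0.005 to 0.01:
• Type I error rate increases (α is the Type I rate by definition).
• Critical value moves from z_{α/2} = 2.807 to 2.576, so power = Φ(λ - z_{α/2}) goes from Φ(1.94 - 2.807) = 0.193 to Φ(1.94 - 2.576) = 0.262.
• Type II error rate β = 1 - power therefore decreases (0.807 → 0.738).
Appropriate when false negatives are costly — here, keeping the old curriculum when the new one would have helped students.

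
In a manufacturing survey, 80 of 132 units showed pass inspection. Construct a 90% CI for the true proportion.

p̂ = 0.606. CI = p̂ ± z*√(p̂(1-p̂)/n) = (0.536, 0.676)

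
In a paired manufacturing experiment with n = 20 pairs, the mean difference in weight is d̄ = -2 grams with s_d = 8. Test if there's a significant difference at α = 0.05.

t = d̄/(s_d/√n) = -2/(8/√20) = -1.118. df = 19, critical t = ±2.093. Fail to reject H₀.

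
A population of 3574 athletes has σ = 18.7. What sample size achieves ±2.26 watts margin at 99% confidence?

Without FPC: n₀ = (2.576×18.7/2.26)² = 454.316. With FPC: n = n₀N/(n₀+N-1) = 403.2 → n = 404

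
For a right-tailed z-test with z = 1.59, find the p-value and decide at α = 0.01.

p = P(Z > 1.59) = 1 - Φ(1.59) ≈ 0.0559. Since p ≥ 0.01, fail to reject H₀ (not significant) at α = 0.01.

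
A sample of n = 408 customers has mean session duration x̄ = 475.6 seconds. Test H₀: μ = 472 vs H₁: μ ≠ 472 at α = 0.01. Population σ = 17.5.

z = (x̄ - μ₀)/(σ/√n) = (475.6 - 472)/(17.5/√408) = 4.155. Critical value: ±2.576. Since |4.155| > 2.576, Reject H₀.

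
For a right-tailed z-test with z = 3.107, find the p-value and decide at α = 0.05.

p = P(Z > 3.107) = 1 - Φ(3.107) ≈ 0.0009. Since p < 0.05, reject H₀ (significant) at α = 0.05.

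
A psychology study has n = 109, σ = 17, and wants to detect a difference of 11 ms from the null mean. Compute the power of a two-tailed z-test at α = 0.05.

SE = σ/√n = 17/√109 = 1.628. Non-centrality λ = d/SE = 11/1.628 = 6.755. Power ≈ Φ(λ - z_{α/2}) = Φ(6.755 - 1.96) = Φ(4.795) = 1.0.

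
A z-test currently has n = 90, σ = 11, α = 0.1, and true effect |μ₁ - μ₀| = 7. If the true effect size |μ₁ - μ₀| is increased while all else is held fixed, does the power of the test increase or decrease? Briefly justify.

Power increases: a larger true effect increases the non-centrality λ = |μ₁ - μ₀|/(σ/√n).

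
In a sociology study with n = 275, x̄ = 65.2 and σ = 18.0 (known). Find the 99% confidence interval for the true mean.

CI = x̄ ± z*(σ/√n) = 65.2 ± 2.576(18.0/√275) = 65.2 ± 2.8 = (62.4, 68.0)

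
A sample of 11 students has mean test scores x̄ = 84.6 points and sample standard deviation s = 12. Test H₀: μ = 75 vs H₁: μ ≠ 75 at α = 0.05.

t = (x̄ - μ₀)/(s/√n) = (84.6 - 75)/(12/√11) = 2.653. df = 10, critical t = ±2.228. Reject H₀.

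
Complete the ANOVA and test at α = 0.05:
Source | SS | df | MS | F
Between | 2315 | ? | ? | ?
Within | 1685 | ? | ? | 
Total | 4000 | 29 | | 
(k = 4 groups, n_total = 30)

df_between = 3, df_within = 26. MS_between = 771.67, MS_within = 64.81. F = 11.907, F_crit ≈ 2.975. Reject H₀.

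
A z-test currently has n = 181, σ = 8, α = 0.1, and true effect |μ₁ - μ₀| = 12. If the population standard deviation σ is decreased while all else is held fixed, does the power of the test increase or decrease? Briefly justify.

Power increases: a smaller σ shrinks the standard error σ/√n, moving the sampling distribution under H₁ further from the critical value.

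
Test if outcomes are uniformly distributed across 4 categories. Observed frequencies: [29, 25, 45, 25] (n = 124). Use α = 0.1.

Expected = 31 each. χ² = Σ(O-E)²/E = 8.774. df = 3, critical value = 6.251. Reject H₀.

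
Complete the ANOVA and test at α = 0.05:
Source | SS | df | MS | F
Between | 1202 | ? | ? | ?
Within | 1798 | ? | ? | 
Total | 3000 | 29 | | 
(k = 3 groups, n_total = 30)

df_between = 2, df_within = 27. MS_between = 601.0, MS_within = 66.59. F = 9.025, F_crit ≈ 3.354. Reject H₀.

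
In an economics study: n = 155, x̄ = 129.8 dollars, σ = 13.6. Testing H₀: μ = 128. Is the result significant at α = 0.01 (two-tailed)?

z = (129.8 - 128)/(13.6/√155) = 1.648. Since |z| ≤ 2.576, not significant at α = 0.01.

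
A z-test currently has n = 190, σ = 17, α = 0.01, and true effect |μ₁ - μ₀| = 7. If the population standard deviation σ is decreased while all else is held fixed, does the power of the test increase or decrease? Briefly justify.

Power increases: a smaller σ shrinks the standard error σ/√n, moving the sampling distribution under H₁ further from the critical value.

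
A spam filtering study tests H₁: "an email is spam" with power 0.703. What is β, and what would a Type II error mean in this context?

β = 1 - power = 1 - 0.703 = 0.297. A Type II error is failing to reject H₀ when H₀ is false (false negative) — here, failing to conclude that an email is spam when in fact it is true. Consequence: a spam email lands in the inbox.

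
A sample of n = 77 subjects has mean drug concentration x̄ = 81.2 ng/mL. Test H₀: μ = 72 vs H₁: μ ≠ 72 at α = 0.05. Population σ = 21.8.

z = (x̄ - μ₀)/(σ/√n) = (81.2 - 72)/(21.8/√77) = 3.703. Critical value: ±1.96. Since |3.703| > 1.96, Reject H₀.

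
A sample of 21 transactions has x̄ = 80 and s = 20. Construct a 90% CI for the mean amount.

CI = x̄ ± t*(s/√n) = 80 ± 1.725(20/√21) = (72.47, 87.53)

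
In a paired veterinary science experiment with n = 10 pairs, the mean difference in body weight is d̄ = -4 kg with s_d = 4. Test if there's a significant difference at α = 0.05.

t = d̄/(s_d/√n) = -4/(4/√10) = -3.162. df = 9, critical t = ±2.262. Reject H₀.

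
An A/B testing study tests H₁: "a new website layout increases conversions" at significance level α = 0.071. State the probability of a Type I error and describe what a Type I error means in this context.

P(Type I error) = α = 0.071. A Type I error is rejecting H₀ when H₀ is actually true (false positive) — here, concluding that a new website layout increases conversions when in fact this is not the case. Consequence: rolling out a layout that doesn't actually help — wasted engineering effort.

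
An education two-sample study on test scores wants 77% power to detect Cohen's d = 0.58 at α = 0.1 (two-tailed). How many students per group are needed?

z_{α/2} = 1.645, z_β = Φ⁻¹(0.77) = 0.739. For medium effect (d = 0.58): n per group = 2(z_{α/2} + z_β)²/d² = 2(1.645 + 0.739)²/0.58² = 33.8 → 34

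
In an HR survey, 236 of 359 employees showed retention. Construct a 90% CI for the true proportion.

p̂ = 0.657. CI = p̂ ± z*√(p̂(1-p̂)/n) = (0.616, 0.699)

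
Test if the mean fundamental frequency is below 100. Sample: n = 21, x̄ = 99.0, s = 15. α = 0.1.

t = (99.0 - 100)/(15/√21) = -0.306, df = 20. Critical t = -1.325. Fail to reject H₀.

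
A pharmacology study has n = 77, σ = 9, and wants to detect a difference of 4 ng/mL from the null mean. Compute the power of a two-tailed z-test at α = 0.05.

SE = σ/√n = 9/√77 = 1.026. Non-centrality λ = d/SE = 4/1.026 = 3.9. Power ≈ Φ(λ - z_{α/2}) = Φ(3.9 - 1.96) = Φ(1.94) = 0.974.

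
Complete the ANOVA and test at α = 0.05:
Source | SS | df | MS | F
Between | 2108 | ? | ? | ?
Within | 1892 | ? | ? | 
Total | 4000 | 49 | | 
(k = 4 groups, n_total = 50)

df_between = 3, df_within = 46. MS_between = 702.67, MS_within = 41.13. F = 17.084, F_crit ≈ 2.807. Reject H₀.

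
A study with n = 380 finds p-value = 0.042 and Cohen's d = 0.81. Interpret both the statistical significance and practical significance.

Statistically significant (p = 0.042 < 0.05). Cohen's d = 0.81 indicates a large effect size. Both statistical and practical significance should be considered.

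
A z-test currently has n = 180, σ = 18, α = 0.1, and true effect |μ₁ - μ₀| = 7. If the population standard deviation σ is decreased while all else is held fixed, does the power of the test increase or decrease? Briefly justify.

Power increases: a smaller σ shrinks the standard error σ/√n, moving the sampling distribution under H₁ further from the critical value.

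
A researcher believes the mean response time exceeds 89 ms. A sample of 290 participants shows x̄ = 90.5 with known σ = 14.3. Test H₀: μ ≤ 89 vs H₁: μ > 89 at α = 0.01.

z = 1.786. Critical value: 2.33. Fail to reject H₀.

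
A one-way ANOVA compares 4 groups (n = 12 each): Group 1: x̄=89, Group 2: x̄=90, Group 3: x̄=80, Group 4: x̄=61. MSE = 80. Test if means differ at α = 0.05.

Grand mean = 80.0. SS_between = 6504.0, MS_between = 2168.0. F = 27.1, F_crit ≈ 2.816. Reject H₀.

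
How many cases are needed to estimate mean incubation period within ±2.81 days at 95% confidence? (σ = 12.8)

n = (z*σ/E)² = (1.96×12.8/2.81)² = 79.7 → n = 80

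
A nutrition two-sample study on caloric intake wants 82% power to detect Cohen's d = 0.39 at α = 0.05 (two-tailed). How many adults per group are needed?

z_{α/2} = 1.96, z_β = Φ⁻¹(0.82) = 0.915. For small effect (d = 0.39): n per group = 2(z_{α/2} + z_β)²/d² = 2(1.96 + 0.915)²/0.39² = 108.7 → 109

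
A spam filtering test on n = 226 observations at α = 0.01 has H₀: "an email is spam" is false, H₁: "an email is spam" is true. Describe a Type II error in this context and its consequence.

Type II error: failing to reject H₀ when it is false — concluding that an email is spam is not supported when in fact it is. Consequence: a spam email lands in the inbox.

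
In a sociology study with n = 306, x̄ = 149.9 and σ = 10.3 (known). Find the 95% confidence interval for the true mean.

CI = x̄ ± z*(σ/√n) = 149.9 ± 1.96(10.3/√306) = 149.9 ± 1.15 = (148.75, 151.05)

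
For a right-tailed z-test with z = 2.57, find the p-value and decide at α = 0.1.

p = P(Z > 2.57) = 1 - Φ(2.57) ≈ 0.0051. Since p < 0.1, reject H₀ (significant) at α = 0.1.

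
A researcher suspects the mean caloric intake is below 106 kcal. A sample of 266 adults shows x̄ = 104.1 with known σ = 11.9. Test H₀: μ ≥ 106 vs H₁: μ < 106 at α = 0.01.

z = -2.604. Critical value: -2.33. Reject H₀.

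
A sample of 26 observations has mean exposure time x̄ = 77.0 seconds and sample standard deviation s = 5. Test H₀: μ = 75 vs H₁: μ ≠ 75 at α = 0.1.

t = (x̄ - μ₀)/(s/√n) = (77.0 - 75)/(5/√26) = 2.04. df = 25, critical t = ±1.708. Reject H₀.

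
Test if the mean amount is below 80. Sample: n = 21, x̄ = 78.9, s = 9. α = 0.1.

t = (78.9 - 80)/(9/√21) = -0.56, df = 20. Critical t = -1.325. Fail to reject H₀.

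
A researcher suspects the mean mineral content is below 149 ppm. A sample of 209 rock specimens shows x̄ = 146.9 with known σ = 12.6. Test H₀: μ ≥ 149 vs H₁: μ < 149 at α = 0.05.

z = -2.409. Critical value: -1.645. Reject H₀.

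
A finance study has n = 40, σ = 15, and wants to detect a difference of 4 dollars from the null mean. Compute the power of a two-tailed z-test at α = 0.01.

SE = σ/√n = 15/√40 = 2.372. Non-centrality λ = d/SE = 4/2.372 = 1.687. Power ≈ Φ(λ - z_{α/2}) = Φ(1.687 - 2.576) = Φ(-0.889) = 0.187.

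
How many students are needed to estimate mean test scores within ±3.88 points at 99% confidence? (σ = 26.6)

n = (z*σ/E)² = (2.576×26.6/3.88)² = 311.9 → n = 312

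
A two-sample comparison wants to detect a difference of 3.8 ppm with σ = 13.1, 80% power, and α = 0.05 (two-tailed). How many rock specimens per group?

n per group = 2(z_α/2 + z_β)²σ²/d² = 2×(1.96 + 0.84)²×13.1²/3.8² = 186.3 → n = 187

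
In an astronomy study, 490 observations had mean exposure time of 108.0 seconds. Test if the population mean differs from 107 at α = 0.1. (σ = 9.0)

z = (x̄ - μ₀)/(σ/√n) = (108.0 - 107)/(9.0/√490) = 2.46. Critical value: ±1.645. Since |2.46| > 1.645, Reject H₀.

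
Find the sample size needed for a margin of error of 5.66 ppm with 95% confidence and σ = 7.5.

n = (z*σ/E)² = (1.96×7.5/5.66)² = 6.7 → n = 7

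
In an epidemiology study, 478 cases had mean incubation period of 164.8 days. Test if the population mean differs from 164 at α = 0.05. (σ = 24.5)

z = (x̄ - μ₀)/(σ/√n) = (164.8 - 164)/(24.5/√478) = 0.714. Critical value: ±1.96. Since |0.714| ≤ 1.96, Fail to reject H₀.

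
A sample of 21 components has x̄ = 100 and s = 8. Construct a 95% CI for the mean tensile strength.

CI = x̄ ± t*(s/√n) = 100 ± 2.086(8/√21) = (96.36, 103.64)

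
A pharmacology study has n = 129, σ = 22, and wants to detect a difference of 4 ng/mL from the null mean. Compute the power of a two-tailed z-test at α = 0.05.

SE = σ/√n = 22/√129 = 1.937. Non-centrality λ = d/SE = 4/1.937 = 2.065. Power ≈ Φ(λ - z_{α/2}) = Φ(2.065 - 1.96) = Φ(0.105) = 0.542.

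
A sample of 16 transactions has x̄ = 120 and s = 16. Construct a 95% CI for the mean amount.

CI = x̄ ± t*(s/√n) = 120 ± 2.131(16/√16) = (111.48, 128.52)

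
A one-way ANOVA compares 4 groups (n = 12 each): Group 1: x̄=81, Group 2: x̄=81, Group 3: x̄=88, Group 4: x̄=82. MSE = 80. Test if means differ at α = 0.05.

Grand mean = 83.0. SS_between = 408.0, MS_between = 136.0. F = 1.7, F_crit ≈ 2.816. Fail to reject H₀.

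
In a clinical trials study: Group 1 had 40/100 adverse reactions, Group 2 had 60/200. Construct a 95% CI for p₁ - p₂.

p̂₁ = 0.4, p̂₂ = 0.3. Difference = 0.1. CI = (-0.015, 0.215)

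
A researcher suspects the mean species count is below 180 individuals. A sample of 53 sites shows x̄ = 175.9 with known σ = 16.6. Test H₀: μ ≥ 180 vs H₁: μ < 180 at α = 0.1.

z = -1.798. Critical value: -1.28. Reject H₀.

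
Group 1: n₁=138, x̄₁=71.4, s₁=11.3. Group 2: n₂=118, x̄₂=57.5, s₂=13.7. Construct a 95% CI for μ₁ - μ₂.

Difference = 13.9. SE = √(11.3²/138 + 13.7²/118) = 1.586. CI = (10.79, 17.01)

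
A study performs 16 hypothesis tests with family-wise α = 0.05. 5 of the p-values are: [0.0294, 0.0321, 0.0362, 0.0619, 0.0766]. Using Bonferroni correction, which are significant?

Bonferroni α = 0.05/16 = 0.00313. None of the given p-values are significant.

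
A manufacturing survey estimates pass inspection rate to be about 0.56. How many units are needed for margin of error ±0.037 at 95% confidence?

n = z²p(1-p)/E² = 1.96²×0.56×0.44/0.037² = 691.4 → n = 692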